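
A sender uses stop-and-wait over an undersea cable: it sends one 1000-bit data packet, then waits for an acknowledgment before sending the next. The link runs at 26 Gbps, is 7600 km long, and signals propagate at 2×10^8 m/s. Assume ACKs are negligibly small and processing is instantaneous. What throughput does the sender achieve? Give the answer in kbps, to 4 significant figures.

t_tx = L/R = 1000/26000000000 = 3.84615e-08 s.
t_prop = 7600000/200000000 = 0.038 s; RTT = 0.076 s.
Cycle = t_tx + RTT = 0.076 s.
Throughput = L / cycle = 1000 / 0.076 = 13.16 kbps.

13.16 kbps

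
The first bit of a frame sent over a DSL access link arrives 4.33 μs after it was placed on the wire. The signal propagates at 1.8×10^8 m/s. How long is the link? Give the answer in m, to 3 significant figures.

779 m

d = s × t_prop = 180000000 × 4.33e-06 = 779 m.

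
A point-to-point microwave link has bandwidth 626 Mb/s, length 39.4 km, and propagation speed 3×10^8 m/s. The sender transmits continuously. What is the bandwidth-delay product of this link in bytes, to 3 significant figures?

Propagation delay = 39400 / 300000000 = 0.000131333 s.
BDP = R × t_prop = 626000000 × 0.000131333 = 82214.7 bits.
In bytes: 82214.7/8 = 10300 bytes.

10300 bytes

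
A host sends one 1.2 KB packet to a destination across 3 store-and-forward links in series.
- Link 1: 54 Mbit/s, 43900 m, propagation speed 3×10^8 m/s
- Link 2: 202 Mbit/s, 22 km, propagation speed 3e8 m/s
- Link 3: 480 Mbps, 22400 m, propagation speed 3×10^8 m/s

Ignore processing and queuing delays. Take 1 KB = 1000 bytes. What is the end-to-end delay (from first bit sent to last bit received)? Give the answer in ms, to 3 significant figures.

0.540 ms

L = 9600 bits.
Transmission delays (L/R per hop): 0.177778, 0.0475248, 0.02 ms; sum = 0.245303 ms.
Propagation delays (d/s per hop): 0.146333, 0.0733333, 0.0746667 ms; sum = 0.294333 ms.
End-to-end = 0.540 ms.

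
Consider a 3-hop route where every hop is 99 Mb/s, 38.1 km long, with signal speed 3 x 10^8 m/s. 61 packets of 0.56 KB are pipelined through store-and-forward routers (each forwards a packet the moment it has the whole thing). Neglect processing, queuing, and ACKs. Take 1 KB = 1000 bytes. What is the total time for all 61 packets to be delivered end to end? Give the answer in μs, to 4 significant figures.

3232 μs

Per-hop transmission t_tx = L/R = 4480/99000000 = 45.2525 μs.
Per-hop propagation t_prop = 38100/300000000 = 127 μs.
Pipeline fill: first packet needs 3·t_tx to clear all hops; remaining 60 packets each add one t_tx.
Total = (3+61-1)·t_tx + 3·t_prop = 63·45.2525 + 3·127 = 3232 μs.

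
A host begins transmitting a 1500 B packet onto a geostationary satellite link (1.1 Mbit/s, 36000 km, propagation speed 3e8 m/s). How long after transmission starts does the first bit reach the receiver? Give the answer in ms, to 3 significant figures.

First bit experiences only propagation delay: d/s = 36000000/300000000 = 120 ms.

120 ms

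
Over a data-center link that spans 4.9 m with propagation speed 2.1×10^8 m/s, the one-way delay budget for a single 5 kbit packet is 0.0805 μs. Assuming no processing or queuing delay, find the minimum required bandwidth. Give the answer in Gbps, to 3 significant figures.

87.5 Gbps

Propagation delay = 4.9 / 210000000 = 0.0233333 μs.
Transmission budget = 0.0805 − 0.0233333 = 0.0571667 μs.
R ≥ L / t_tx = 5000 bits / 5.71667e-08 s = 87.5 Gbps.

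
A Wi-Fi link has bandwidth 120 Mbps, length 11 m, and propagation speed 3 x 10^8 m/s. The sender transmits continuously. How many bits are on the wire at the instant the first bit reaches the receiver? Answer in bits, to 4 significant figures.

4.400 bits

Propagation delay = 11 / 300000000 = 3.66667e-08 s.
BDP = R × t_prop = 120000000 × 3.66667e-08 = 4.4 bits.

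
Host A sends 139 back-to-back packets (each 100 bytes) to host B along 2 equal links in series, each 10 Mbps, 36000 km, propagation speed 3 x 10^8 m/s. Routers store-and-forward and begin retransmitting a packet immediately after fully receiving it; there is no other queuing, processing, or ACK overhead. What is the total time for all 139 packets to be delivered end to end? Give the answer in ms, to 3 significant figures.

Per-hop transmission t_tx = L/R = 800/10000000 = 0.08 ms.
Per-hop propagation t_prop = 36000000/300000000 = 120 ms.
Pipeline fill: first packet needs 2·t_tx to clear all hops; remaining 138 packets each add one t_tx.
Total = (2+139-1)·t_tx + 2·t_prop = 140·0.08 + 2·120 = 251 ms.

251 ms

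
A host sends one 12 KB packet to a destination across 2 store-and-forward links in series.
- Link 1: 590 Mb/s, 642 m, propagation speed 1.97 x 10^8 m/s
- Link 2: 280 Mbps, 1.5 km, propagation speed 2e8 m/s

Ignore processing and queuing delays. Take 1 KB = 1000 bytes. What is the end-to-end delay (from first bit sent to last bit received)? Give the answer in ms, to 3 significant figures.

0.516 ms

L = 96000 bits.
Transmission delays (L/R per hop): 0.162712, 0.342857 ms; sum = 0.505569 ms.
Propagation delays (d/s per hop): 0.00325888, 0.0075 ms; sum = 0.0107589 ms.
End-to-end = 0.516 ms.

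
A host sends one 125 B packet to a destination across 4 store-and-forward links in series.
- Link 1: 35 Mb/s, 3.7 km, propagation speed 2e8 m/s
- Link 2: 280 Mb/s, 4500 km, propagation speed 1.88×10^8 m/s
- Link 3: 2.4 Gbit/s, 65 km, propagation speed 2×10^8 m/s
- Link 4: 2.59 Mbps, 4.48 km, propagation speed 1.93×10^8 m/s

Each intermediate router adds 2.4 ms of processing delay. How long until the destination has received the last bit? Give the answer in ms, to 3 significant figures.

L = 125 × 8 = 1000 bits.
Transmission delays (L/R per hop): 0.0285714, 0.00357143, 0.000416667, 0.3861 ms; sum = 0.41866 ms.
Propagation delays (d/s per hop): 0.0185, 23.9362, 0.325, 0.0232124 ms; sum = 24.3029 ms.
Processing at 3 router(s): 3 × 2.4 ms = 7.2 ms.
End-to-end = 31.9 ms.

31.9 ms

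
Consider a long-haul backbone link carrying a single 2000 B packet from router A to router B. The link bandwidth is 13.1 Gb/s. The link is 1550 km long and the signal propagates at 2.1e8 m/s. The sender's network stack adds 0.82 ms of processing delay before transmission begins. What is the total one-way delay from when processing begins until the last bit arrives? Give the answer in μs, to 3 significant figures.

8200 μs

L = 2000 × 8 = 16000 bits.
Transmission delay = L/R = 16000 / 13100000000 = 1.22137 μs.
Propagation delay = d/s = 1550000 m / 210000000 m/s = 7380.95 μs.
Plus processing delay 0.82 ms = 820 μs.
Total = 8200 μs.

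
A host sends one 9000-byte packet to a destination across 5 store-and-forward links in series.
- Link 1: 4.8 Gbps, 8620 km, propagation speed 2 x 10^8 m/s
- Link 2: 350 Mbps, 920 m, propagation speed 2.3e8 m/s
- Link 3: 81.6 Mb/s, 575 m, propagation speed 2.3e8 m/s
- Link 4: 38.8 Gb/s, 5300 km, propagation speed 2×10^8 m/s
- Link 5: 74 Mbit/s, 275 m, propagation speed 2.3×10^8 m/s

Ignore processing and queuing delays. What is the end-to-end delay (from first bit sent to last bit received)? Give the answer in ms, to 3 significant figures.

L = 9000 × 8 = 72000 bits.
Transmission delays (L/R per hop): 0.015, 0.205714, 0.882353, 0.00185567, 0.972973 ms; sum = 2.0779 ms.
Propagation delays (d/s per hop): 43.1, 0.004, 0.0025, 26.5, 0.00119565 ms; sum = 69.6077 ms.
End-to-end = 71.7 ms.

71.7 ms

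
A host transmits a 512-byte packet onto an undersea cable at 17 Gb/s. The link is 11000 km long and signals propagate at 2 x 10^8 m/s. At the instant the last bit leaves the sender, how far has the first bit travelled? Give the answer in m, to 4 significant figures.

t_tx = L/R = 4096/17000000000 = 2.40941e-07 s.
Distance = s × t_tx = 200000000 × 2.40941e-07 = 48.19 m.

48.19 m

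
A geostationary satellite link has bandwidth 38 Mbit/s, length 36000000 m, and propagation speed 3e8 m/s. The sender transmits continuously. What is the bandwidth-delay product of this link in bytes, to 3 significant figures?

Propagation delay = 36000000 / 300000000 = 0.12 s.
BDP = R × t_prop = 38000000 × 0.12 = 4560000 bits.
In bytes: 4560000/8 = 570000 bytes.

570000 bytes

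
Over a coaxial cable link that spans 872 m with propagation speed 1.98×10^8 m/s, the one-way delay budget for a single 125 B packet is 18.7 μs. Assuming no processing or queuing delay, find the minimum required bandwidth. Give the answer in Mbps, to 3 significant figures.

L = 1000 bits.
Propagation delay = 872 / 198000000 = 4.40404 μs.
Transmission budget = 18.7 − 4.40404 = 14.296 μs.
R ≥ L / t_tx = 1000 bits / 1.4296e-05 s = 69.9 Mbps.

69.9 Mbps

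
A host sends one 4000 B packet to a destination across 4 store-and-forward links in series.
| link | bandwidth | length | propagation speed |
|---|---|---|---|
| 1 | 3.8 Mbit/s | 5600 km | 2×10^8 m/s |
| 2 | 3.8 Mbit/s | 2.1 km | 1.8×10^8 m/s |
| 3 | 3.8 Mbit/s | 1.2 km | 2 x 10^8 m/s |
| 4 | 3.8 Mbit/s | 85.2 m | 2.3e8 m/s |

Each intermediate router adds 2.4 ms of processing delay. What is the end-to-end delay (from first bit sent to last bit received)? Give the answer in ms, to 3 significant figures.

68.9 ms

L = 4000 × 8 = 32000 bits.
Transmission delay per hop = L/R = 32000/3800000 = 8.42105 ms; 4 hops → 33.6842 ms.
Propagation delays (d/s per hop): 28, 0.0116667, 0.006, 0.000370435 ms; sum = 28.018 ms.
Processing at 3 router(s): 3 × 2.4 ms = 7.2 ms.
End-to-end = 68.9 ms.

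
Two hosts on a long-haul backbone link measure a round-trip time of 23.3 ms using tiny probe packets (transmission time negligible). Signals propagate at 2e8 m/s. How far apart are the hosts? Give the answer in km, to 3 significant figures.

2330 km

One-way propagation = RTT/2 = 11.65 ms.
d = s × t = 200000000 × 0.01165 = 2330 km.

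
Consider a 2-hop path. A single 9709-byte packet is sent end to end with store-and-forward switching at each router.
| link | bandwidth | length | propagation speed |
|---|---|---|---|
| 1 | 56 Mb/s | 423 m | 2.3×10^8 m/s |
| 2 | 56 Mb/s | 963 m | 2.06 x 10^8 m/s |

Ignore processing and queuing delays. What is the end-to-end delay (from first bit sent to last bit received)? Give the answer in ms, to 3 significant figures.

L = 9709 × 8 = 77672 bits.
Transmission delay per hop = L/R = 77672/56000000 = 1.387 ms; 2 hops → 2.774 ms.
Propagation delays (d/s per hop): 0.00183913, 0.00467476 ms; sum = 0.00651389 ms.
End-to-end = 2.78 ms.

2.78 ms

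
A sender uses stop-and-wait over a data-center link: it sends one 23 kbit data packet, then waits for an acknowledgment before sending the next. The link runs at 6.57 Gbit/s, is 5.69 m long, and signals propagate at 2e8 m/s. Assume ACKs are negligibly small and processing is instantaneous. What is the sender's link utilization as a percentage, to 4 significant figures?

t_tx = L/R = 23000/6570000000 = 3.50076e-06 s.
t_prop = 5.69/200000000 = 2.845e-08 s; RTT = 5.69e-08 s.
Cycle = t_tx + RTT = 3.55766e-06 s.
Utilization = t_tx / cycle = 3.50076e-06/3.55766e-06 = 98.40 %.

98.40 %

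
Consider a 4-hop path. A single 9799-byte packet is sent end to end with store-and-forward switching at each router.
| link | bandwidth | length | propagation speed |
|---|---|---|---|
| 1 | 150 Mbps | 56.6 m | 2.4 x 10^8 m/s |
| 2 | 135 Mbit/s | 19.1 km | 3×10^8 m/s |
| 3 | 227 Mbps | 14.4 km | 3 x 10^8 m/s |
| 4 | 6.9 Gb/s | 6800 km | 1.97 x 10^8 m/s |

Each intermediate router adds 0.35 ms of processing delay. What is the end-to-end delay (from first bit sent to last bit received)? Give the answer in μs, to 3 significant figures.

L = 9799 × 8 = 78392 bits.
Transmission delays (L/R per hop): 522.613, 580.681, 345.339, 11.3612 μs; sum = 1460 μs.
Propagation delays (d/s per hop): 0.235833, 63.6667, 48, 34517.8 μs; sum = 34629.7 μs.
Processing at 3 router(s): 3 × 0.35 ms = 1050 μs.
End-to-end = 37100 μs.

37100 μs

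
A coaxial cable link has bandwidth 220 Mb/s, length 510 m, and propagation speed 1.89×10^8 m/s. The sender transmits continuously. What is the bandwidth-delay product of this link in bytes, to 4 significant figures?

74.21 bytes

Propagation delay = 510 / 189000000 = 2.69841e-06 s.
BDP = R × t_prop = 220000000 × 2.69841e-06 = 593.651 bits.
In bytes: 593.651/8 = 74.21 bytes.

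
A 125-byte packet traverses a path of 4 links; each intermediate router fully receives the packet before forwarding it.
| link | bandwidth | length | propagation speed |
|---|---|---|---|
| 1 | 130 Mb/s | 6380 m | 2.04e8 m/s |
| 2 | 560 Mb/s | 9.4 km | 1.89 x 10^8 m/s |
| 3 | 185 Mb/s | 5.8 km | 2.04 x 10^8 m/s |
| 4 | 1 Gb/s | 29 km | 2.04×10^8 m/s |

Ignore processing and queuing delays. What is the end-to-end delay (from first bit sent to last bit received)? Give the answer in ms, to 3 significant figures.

0.267 ms

L = 125 × 8 = 1000 bits.
Transmission delays (L/R per hop): 0.00769231, 0.00178571, 0.00540541, 0.001 ms; sum = 0.0158834 ms.
Propagation delays (d/s per hop): 0.0312745, 0.0497354, 0.0284314, 0.142157 ms; sum = 0.251598 ms.
End-to-end = 0.267 ms.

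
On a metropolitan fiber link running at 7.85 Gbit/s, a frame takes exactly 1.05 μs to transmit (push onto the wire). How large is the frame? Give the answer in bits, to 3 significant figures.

L = R × t_tx = 7850000000 b/s × 1.05e-06 s = 8242.5 bits.

8240 bits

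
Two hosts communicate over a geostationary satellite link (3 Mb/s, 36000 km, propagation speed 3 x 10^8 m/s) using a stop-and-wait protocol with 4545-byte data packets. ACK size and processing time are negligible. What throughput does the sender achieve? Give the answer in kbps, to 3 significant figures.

144 kbps

t_tx = L/R = 36360/3000000 = 0.01212 s.
t_prop = 36000000/300000000 = 0.12 s; RTT = 0.24 s.
Cycle = t_tx + RTT = 0.25212 s.
Throughput = L / cycle = 36360 / 0.25212 = 144 kbps.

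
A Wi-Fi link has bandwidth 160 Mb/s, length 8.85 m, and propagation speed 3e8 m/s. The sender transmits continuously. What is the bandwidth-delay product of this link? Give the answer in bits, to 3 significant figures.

4.72 bits

Propagation delay = 8.85 / 300000000 = 2.95e-08 s.
BDP = R × t_prop = 160000000 × 2.95e-08 = 4.72 bits.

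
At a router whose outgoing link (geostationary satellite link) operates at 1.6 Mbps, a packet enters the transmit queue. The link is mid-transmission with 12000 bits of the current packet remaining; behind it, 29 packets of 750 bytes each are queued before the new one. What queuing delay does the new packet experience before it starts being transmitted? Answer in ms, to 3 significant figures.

116 ms

Each queued packet: L/R = 6000/1600000 = 3.75 ms.
29 queued → 108.75 ms.
Plus remaining 12000 bits of current packet: 7.5 ms.
Queuing delay = 116 ms.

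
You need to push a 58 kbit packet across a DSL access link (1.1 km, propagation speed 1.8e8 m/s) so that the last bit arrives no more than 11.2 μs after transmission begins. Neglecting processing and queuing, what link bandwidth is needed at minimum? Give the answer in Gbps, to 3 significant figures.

Propagation delay = 1100 / 180000000 = 6.11111 μs.
Transmission budget = 11.2 − 6.11111 = 5.08889 μs.
R ≥ L / t_tx = 58000 bits / 5.08889e-06 s = 11.4 Gbps.

11.4 Gbps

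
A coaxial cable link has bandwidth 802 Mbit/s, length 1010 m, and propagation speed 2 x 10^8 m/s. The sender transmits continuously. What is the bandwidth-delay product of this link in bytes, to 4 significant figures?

Propagation delay = 1010 / 200000000 = 5.05e-06 s.
BDP = R × t_prop = 802000000 × 5.05e-06 = 4050.1 bits.
In bytes: 4050.1/8 = 506.3 bytes.

506.3 bytes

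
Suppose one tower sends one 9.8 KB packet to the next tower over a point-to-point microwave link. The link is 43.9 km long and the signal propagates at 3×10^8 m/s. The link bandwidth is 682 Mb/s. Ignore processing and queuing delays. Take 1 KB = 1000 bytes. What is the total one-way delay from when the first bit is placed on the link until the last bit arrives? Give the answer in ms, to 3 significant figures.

L = 78400 bits.
Transmission delay = L/R = 78400 / 682000000 = 0.114956 ms.
Propagation delay = d/s = 43900 m / 300000000 m/s = 0.146333 ms.
Total = 0.261 ms.

0.261 ms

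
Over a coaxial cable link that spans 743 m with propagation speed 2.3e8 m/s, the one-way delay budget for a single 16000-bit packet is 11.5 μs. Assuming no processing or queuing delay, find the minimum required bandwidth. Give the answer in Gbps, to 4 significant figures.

Propagation delay = 743 / 2.3e+08 = 3.23043 μs.
Transmission budget = 11.5 − 3.23043 = 8.26957 μs.
R ≥ L / t_tx = 16000 bits / 8.26957e-06 s = 1.935 Gbps.

1.935 Gbps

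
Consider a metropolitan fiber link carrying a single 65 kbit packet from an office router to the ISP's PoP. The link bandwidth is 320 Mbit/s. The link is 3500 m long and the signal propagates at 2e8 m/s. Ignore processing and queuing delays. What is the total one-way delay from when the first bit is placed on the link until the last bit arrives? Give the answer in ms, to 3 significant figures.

0.221 ms

L = 65000 bits.
Transmission delay = L/R = 65000 / 320000000 = 0.203125 ms.
Propagation delay = d/s = 3500 m / 200000000 m/s = 0.0175 ms.
Total = 0.221 ms.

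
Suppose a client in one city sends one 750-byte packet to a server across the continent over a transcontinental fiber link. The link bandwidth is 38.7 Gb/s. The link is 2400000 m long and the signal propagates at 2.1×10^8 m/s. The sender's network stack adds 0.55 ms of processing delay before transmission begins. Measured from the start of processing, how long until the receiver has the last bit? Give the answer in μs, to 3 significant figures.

L = 750 × 8 = 6000 bits.
Transmission delay = L/R = 6000 / 38700000000 = 0.155039 μs.
Propagation delay = d/s = 2400000 m / 210000000 m/s = 11428.6 μs.
Plus processing delay 0.55 ms = 550 μs.
Total = 12000 μs.

12000 μs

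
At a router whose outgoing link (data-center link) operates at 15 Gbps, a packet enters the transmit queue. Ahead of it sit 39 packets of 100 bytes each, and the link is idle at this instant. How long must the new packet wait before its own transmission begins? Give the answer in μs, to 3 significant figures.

Each queued packet: L/R = 800/15000000000 = 0.0533333 μs.
39 queued → 2.08 μs.
Queuing delay = 2.08 μs.

2.08 μs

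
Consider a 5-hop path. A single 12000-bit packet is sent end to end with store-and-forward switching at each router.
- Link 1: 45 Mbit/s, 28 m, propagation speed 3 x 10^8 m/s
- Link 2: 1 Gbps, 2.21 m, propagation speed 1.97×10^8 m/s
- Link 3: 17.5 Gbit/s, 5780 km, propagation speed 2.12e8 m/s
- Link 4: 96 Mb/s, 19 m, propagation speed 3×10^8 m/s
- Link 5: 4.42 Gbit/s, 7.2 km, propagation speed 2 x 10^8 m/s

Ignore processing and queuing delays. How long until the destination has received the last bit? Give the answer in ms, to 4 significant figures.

27.71 ms

Transmission delays (L/R per hop): 0.266667, 0.012, 0.000685714, 0.125, 0.00271493 ms; sum = 0.407067 ms.
Propagation delays (d/s per hop): 9.33333e-05, 1.12183e-05, 27.2642, 6.33333e-05, 0.036 ms; sum = 27.3003 ms.
End-to-end = 27.71 ms.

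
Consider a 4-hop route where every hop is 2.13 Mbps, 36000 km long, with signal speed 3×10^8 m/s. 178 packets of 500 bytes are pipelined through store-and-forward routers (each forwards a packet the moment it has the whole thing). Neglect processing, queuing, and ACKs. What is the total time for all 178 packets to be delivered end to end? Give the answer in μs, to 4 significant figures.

819900 μs

Per-hop transmission t_tx = L/R = 4000/2130000 = 1877.93 μs.
Per-hop propagation t_prop = 36000000/300000000 = 120000 μs.
Pipeline fill: first packet needs 4·t_tx to clear all hops; remaining 177 packets each add one t_tx.
Total = (4+178-1)·t_tx + 4·t_prop = 181·1877.93 + 4·120000 = 819900 μs.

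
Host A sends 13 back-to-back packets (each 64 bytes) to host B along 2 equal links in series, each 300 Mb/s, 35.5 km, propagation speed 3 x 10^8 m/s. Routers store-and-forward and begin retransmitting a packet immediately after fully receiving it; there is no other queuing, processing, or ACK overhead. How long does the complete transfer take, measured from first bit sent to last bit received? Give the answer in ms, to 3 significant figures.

Per-hop transmission t_tx = L/R = 512/300000000 = 0.00170667 ms.
Per-hop propagation t_prop = 35500/300000000 = 0.118333 ms.
Pipeline fill: first packet needs 2·t_tx to clear all hops; remaining 12 packets each add one t_tx.
Total = (2+13-1)·t_tx + 2·t_prop = 14·0.00170667 + 2·0.118333 = 0.261 ms.

0.261 ms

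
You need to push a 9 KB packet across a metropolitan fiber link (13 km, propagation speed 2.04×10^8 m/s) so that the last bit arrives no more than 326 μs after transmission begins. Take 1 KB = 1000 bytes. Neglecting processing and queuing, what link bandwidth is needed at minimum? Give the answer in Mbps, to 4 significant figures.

274.5 Mbps

L = 72000 bits.
Propagation delay = 13000 / 204000000 = 63.7255 μs.
Transmission budget = 326 − 63.7255 = 262.275 μs.
R ≥ L / t_tx = 72000 bits / 0.000262275 s = 274.5 Mbps.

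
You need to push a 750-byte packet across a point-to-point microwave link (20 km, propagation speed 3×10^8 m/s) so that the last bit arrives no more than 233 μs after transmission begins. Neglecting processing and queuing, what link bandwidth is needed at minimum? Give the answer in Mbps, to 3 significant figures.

36.1 Mbps

L = 6000 bits.
Propagation delay = 20000 / 300000000 = 66.6667 μs.
Transmission budget = 233 − 66.6667 = 166.333 μs.
R ≥ L / t_tx = 6000 bits / 0.000166333 s = 36.1 Mbps.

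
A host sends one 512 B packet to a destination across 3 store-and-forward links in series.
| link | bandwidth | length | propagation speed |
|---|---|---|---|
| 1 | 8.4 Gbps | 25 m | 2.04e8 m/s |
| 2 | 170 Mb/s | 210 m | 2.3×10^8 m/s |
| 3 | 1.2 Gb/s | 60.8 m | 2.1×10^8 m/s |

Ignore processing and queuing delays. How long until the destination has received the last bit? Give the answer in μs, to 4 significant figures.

29.32 μs

L = 512 × 8 = 4096 bits.
Transmission delays (L/R per hop): 0.487619, 24.0941, 3.41333 μs; sum = 27.9951 μs.
Propagation delays (d/s per hop): 0.122549, 0.913043, 0.289524 μs; sum = 1.32512 μs.
End-to-end = 29.32 μs.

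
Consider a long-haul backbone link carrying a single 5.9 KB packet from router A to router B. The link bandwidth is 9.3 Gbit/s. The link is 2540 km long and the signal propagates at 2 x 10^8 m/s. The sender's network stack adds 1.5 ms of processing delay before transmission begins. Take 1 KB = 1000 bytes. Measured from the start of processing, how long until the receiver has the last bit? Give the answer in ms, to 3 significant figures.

14.2 ms

L = 47200 bits.
Transmission delay = L/R = 47200 / 9300000000 = 0.00507527 ms.
Propagation delay = d/s = 2540000 m / 200000000 m/s = 12.7 ms.
Plus processing delay 1.5 ms = 1.5 ms.
Total = 14.2 ms.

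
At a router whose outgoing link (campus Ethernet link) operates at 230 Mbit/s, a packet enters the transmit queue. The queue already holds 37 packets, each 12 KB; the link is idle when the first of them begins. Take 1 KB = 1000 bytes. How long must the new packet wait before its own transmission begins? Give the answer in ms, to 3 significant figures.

Each queued packet: L/R = 96000/230000000 = 0.417391 ms.
37 queued → 15.4435 ms.
Queuing delay = 15.4 ms.

15.4 ms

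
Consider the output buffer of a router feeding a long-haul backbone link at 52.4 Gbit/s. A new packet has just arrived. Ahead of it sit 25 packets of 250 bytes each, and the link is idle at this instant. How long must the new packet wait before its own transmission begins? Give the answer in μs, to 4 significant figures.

0.9542 μs

Each queued packet: L/R = 2000/52400000000 = 0.0381679 μs.
25 queued → 0.954198 μs.
Queuing delay = 0.9542 μs.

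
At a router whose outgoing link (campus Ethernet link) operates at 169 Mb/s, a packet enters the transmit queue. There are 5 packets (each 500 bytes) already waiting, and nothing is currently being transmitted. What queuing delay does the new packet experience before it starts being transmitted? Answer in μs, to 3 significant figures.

118 μs

Each queued packet: L/R = 4000/169000000 = 23.6686 μs.
5 queued → 118.343 μs.
Queuing delay = 118 μs.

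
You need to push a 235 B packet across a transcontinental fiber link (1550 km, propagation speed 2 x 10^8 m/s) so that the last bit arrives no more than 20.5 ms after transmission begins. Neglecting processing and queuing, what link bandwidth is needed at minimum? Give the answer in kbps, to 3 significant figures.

L = 1880 bits.
Propagation delay = 1550000 / 200000000 = 7.75 ms.
Transmission budget = 20.5 − 7.75 = 12.75 ms.
R ≥ L / t_tx = 1880 bits / 0.01275 s = 147 kbps.

147 kbps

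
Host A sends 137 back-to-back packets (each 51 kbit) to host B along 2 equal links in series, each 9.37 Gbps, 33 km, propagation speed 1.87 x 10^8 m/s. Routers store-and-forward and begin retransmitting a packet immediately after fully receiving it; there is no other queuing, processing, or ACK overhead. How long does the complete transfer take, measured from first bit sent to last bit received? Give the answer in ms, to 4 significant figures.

1.104 ms

Per-hop transmission t_tx = L/R = 51000/9370000000 = 0.0054429 ms.
Per-hop propagation t_prop = 33000/187000000 = 0.176471 ms.
Pipeline fill: first packet needs 2·t_tx to clear all hops; remaining 136 packets each add one t_tx.
Total = (2+137-1)·t_tx + 2·t_prop = 138·0.0054429 + 2·0.176471 = 1.104 ms.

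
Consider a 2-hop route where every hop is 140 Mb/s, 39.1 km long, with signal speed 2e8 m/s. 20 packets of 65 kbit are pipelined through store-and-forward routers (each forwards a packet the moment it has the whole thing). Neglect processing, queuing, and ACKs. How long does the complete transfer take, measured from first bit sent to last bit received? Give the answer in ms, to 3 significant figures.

10.1 ms

Per-hop transmission t_tx = L/R = 65000/140000000 = 0.464286 ms.
Per-hop propagation t_prop = 39100/200000000 = 0.1955 ms.
Pipeline fill: first packet needs 2·t_tx to clear all hops; remaining 19 packets each add one t_tx.
Total = (2+20-1)·t_tx + 2·t_prop = 21·0.464286 + 2·0.1955 = 10.1 ms.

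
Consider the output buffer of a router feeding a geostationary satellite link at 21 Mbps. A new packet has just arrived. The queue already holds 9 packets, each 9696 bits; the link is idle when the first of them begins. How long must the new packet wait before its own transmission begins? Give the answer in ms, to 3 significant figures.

Each queued packet: L/R = 9696/21000000 = 0.461714 ms.
9 queued → 4.15543 ms.
Queuing delay = 4.16 ms.

4.16 ms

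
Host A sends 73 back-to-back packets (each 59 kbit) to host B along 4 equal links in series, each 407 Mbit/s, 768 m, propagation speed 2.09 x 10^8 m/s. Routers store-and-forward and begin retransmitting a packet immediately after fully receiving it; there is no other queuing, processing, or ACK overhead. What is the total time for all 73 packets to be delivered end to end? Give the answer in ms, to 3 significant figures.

Per-hop transmission t_tx = L/R = 59000/407000000 = 0.144963 ms.
Per-hop propagation t_prop = 768/209000000 = 0.00367464 ms.
Pipeline fill: first packet needs 4·t_tx to clear all hops; remaining 72 packets each add one t_tx.
Total = (4+73-1)·t_tx + 4·t_prop = 76·0.144963 + 4·0.00367464 = 11.0 ms.

11.0 ms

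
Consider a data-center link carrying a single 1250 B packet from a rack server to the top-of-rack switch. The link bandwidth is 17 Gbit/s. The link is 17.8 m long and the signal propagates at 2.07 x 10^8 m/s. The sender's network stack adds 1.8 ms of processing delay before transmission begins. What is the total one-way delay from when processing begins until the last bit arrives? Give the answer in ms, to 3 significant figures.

L = 1250 × 8 = 10000 bits.
Transmission delay = L/R = 10000 / 17000000000 = 0.000588235 ms.
Propagation delay = d/s = 17.8 m / 2.07e+08 m/s = 8.59903e-05 ms.
Plus processing delay 1.8 ms = 1.8 ms.
Total = 1.80 ms.

1.80 ms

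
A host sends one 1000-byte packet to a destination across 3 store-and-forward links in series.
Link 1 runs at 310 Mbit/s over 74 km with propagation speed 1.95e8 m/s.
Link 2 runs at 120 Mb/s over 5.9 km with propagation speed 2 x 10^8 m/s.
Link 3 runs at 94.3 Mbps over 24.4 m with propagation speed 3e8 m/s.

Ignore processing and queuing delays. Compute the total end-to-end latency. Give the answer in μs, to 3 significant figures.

586 μs

L = 1000 × 8 = 8000 bits.
Transmission delays (L/R per hop): 25.8065, 66.6667, 84.8356 μs; sum = 177.309 μs.
Propagation delays (d/s per hop): 379.487, 29.5, 0.0813333 μs; sum = 409.069 μs.
End-to-end = 586 μs.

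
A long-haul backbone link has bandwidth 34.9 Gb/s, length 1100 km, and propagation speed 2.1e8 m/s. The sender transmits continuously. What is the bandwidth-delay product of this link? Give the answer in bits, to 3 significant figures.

183000000 bits

Propagation delay = 1100000 / 210000000 = 0.0052381 s.
BDP = R × t_prop = 34900000000 × 0.0052381 = 182810000 bits.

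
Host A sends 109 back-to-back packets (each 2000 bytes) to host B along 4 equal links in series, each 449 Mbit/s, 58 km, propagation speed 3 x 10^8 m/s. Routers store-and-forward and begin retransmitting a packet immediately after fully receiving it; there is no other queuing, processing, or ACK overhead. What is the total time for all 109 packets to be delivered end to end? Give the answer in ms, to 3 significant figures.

4.76 ms

Per-hop transmission t_tx = L/R = 16000/449000000 = 0.0356347 ms.
Per-hop propagation t_prop = 58000/300000000 = 0.193333 ms.
Pipeline fill: first packet needs 4·t_tx to clear all hops; remaining 108 packets each add one t_tx.
Total = (4+109-1)·t_tx + 4·t_prop = 112·0.0356347 + 4·0.193333 = 4.76 ms.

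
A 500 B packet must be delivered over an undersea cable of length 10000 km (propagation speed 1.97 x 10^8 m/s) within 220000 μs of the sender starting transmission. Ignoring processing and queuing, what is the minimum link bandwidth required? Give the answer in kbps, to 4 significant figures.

L = 4000 bits.
Propagation delay = 10000000 / 197000000 = 50761.4 μs.
Transmission budget = 220000 − 50761.4 = 169239 μs.
R ≥ L / t_tx = 4000 bits / 0.169239 s = 23.64 kbps.

23.64 kbps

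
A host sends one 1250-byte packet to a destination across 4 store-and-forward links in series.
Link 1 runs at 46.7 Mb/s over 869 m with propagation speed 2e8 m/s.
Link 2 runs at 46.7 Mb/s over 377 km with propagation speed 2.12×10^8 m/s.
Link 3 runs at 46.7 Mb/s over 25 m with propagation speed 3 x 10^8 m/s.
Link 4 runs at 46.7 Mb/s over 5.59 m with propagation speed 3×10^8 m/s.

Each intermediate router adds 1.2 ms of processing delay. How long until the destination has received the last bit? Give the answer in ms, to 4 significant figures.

L = 1250 × 8 = 10000 bits.
Transmission delay per hop = L/R = 10000/46700000 = 0.214133 ms; 4 hops → 0.856531 ms.
Propagation delays (d/s per hop): 0.004345, 1.7783, 8.33333e-05, 1.86333e-05 ms; sum = 1.78275 ms.
Processing at 3 router(s): 3 × 1.2 ms = 3.6 ms.
End-to-end = 6.239 ms.

6.239 ms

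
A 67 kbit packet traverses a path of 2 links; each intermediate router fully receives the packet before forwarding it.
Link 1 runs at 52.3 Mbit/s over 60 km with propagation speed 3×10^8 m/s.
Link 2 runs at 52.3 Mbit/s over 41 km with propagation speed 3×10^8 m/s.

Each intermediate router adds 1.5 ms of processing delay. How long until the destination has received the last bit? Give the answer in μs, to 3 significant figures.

4400 μs

L = 67000 bits.
Transmission delay per hop = L/R = 67000/52300000 = 1281.07 μs; 2 hops → 2562.14 μs.
Propagation delays (d/s per hop): 200, 136.667 μs; sum = 336.667 μs.
Processing at 1 router(s): 1 × 1.5 ms = 1500 μs.
End-to-end = 4400 μs.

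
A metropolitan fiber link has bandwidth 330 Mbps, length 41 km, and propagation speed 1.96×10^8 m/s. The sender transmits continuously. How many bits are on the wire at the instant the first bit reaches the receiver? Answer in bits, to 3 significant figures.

Propagation delay = 41000 / 196000000 = 0.000209184 s.
BDP = R × t_prop = 330000000 × 0.000209184 = 69030.6 bits.

69000 bits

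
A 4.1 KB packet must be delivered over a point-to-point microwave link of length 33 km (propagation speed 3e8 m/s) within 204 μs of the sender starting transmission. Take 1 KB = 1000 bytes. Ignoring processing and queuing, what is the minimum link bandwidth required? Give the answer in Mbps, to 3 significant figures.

L = 32800 bits.
Propagation delay = 33000 / 300000000 = 110 μs.
Transmission budget = 204 − 110 = 94 μs.
R ≥ L / t_tx = 32800 bits / 9.4e-05 s = 349 Mbps.

349 Mbps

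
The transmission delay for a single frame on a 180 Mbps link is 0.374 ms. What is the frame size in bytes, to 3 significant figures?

8420 bytes

L = R × t_tx = 180000000 b/s × 0.000374 s = 67320 bits.
In bytes: 67320 / 8 = 8420 bytes.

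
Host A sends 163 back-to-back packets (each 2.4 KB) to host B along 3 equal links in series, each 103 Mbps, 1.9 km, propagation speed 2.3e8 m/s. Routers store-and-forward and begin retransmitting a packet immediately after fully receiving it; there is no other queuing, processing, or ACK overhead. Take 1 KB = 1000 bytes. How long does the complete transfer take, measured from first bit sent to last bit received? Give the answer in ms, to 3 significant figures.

Per-hop transmission t_tx = L/R = 19200/103000000 = 0.186408 ms.
Per-hop propagation t_prop = 1900/2.3e+08 = 0.00826087 ms.
Pipeline fill: first packet needs 3·t_tx to clear all hops; remaining 162 packets each add one t_tx.
Total = (3+163-1)·t_tx + 3·t_prop = 165·0.186408 + 3·0.00826087 = 30.8 ms.

30.8 ms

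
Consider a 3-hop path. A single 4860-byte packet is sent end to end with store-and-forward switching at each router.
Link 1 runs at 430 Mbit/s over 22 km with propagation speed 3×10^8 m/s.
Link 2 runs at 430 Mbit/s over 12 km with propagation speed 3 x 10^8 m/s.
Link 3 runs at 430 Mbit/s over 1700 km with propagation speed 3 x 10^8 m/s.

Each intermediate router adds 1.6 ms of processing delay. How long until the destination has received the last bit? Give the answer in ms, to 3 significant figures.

9.25 ms

L = 4860 × 8 = 38880 bits.
Transmission delay per hop = L/R = 38880/430000000 = 0.0904186 ms; 3 hops → 0.271256 ms.
Propagation delays (d/s per hop): 0.0733333, 0.04, 5.66667 ms; sum = 5.78 ms.
Processing at 2 router(s): 2 × 1.6 ms = 3.2 ms.
End-to-end = 9.25 ms.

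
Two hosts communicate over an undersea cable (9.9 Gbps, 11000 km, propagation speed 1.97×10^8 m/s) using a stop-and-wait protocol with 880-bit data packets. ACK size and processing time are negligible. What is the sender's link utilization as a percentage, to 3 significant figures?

0.0000796 %

t_tx = L/R = 880/9900000000 = 8.88889e-08 s.
t_prop = 11000000/197000000 = 0.0558376 s; RTT = 0.111675 s.
Cycle = t_tx + RTT = 0.111675 s.
Utilization = t_tx / cycle = 8.88889e-08/0.111675 = 0.0000796 %.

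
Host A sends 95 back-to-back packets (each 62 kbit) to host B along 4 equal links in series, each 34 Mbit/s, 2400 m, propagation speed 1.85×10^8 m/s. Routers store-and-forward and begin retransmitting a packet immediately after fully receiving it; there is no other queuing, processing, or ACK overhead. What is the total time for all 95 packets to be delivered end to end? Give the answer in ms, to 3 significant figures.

179 ms

Per-hop transmission t_tx = L/R = 62000/34000000 = 1.82353 ms.
Per-hop propagation t_prop = 2400/185000000 = 0.012973 ms.
Pipeline fill: first packet needs 4·t_tx to clear all hops; remaining 94 packets each add one t_tx.
Total = (4+95-1)·t_tx + 4·t_prop = 98·1.82353 + 4·0.012973 = 179 ms.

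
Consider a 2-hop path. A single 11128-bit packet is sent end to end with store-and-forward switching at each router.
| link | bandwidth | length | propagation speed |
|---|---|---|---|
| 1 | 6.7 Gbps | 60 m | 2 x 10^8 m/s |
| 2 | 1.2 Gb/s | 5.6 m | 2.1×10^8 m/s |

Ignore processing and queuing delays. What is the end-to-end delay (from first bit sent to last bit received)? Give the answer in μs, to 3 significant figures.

11.3 μs

Transmission delays (L/R per hop): 1.6609, 9.27333 μs; sum = 10.9342 μs.
Propagation delays (d/s per hop): 0.3, 0.0266667 μs; sum = 0.326667 μs.
End-to-end = 11.3 μs.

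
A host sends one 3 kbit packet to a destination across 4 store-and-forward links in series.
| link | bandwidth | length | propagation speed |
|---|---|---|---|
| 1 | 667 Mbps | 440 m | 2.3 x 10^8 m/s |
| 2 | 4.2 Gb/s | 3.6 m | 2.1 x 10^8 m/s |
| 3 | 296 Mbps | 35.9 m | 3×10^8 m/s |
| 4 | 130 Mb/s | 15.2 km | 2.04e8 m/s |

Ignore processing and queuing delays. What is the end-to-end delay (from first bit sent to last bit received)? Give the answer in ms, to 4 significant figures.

0.1150 ms

L = 3000 bits.
Transmission delays (L/R per hop): 0.00449775, 0.000714286, 0.0101351, 0.0230769 ms; sum = 0.0384241 ms.
Propagation delays (d/s per hop): 0.00191304, 1.71429e-05, 0.000119667, 0.0745098 ms; sum = 0.0765597 ms.
End-to-end = 0.1150 ms.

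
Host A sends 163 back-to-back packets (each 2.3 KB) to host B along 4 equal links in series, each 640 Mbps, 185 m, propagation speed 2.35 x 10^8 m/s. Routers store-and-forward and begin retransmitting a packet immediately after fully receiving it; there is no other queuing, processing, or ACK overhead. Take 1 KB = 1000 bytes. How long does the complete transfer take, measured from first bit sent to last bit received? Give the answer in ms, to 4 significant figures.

4.776 ms

Per-hop transmission t_tx = L/R = 18400/640000000 = 0.02875 ms.
Per-hop propagation t_prop = 185/235000000 = 0.000787234 ms.
Pipeline fill: first packet needs 4·t_tx to clear all hops; remaining 162 packets each add one t_tx.
Total = (4+163-1)·t_tx + 4·t_prop = 166·0.02875 + 4·0.000787234 = 4.776 ms.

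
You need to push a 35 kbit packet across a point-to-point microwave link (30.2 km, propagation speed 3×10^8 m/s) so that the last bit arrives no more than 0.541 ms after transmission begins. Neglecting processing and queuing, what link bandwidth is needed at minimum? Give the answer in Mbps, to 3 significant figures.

Propagation delay = 30200 / 300000000 = 0.100667 ms.
Transmission budget = 0.541 − 0.100667 = 0.440333 ms.
R ≥ L / t_tx = 35000 bits / 0.000440333 s = 79.5 Mbps.

79.5 Mbps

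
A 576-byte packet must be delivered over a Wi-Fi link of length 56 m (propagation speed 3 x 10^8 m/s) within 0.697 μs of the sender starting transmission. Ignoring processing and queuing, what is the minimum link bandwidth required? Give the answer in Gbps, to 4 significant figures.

9.029 Gbps

L = 4608 bits.
Propagation delay = 56 / 300000000 = 0.186667 μs.
Transmission budget = 0.697 − 0.186667 = 0.510333 μs.
R ≥ L / t_tx = 4608 bits / 5.10333e-07 s = 9.029 Gbps.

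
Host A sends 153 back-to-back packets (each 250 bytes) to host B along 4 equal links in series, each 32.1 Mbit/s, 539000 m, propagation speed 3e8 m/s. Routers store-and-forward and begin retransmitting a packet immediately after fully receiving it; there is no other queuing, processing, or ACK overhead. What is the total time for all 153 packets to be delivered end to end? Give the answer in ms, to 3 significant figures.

16.9 ms

Per-hop transmission t_tx = L/R = 2000/32100000 = 0.0623053 ms.
Per-hop propagation t_prop = 539000/300000000 = 1.79667 ms.
Pipeline fill: first packet needs 4·t_tx to clear all hops; remaining 152 packets each add one t_tx.
Total = (4+153-1)·t_tx + 4·t_prop = 156·0.0623053 + 4·1.79667 = 16.9 ms.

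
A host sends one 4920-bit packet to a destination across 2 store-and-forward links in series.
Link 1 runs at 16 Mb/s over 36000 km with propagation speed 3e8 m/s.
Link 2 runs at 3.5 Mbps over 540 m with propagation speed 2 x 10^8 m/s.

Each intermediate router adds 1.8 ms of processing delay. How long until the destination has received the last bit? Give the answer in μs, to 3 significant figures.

124000 μs

Transmission delays (L/R per hop): 307.5, 1405.71 μs; sum = 1713.21 μs.
Propagation delays (d/s per hop): 120000, 2.7 μs; sum = 120003 μs.
Processing at 1 router(s): 1 × 1.8 ms = 1800 μs.
End-to-end = 124000 μs.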